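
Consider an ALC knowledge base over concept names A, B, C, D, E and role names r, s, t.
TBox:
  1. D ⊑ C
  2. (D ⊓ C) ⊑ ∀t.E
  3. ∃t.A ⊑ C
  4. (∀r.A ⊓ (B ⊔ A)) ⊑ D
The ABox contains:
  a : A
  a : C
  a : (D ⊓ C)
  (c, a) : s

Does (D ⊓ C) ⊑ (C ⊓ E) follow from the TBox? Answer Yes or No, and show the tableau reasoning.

No

1. (D ⊓ C) ⊑ (C ⊓ E)  ⇔  ((D ⊓ C) ⊓ (¬C ⊔ ¬E)) unsat w.r.t. T
   apply at x₀: (D ⊓ C)⊑∀t.E
   open: L(x₀) ⊇ {C, D, ¬E, ∀t.E}
2. Hence (D ⊓ C) ⊑ (C ⊓ E): not entailed.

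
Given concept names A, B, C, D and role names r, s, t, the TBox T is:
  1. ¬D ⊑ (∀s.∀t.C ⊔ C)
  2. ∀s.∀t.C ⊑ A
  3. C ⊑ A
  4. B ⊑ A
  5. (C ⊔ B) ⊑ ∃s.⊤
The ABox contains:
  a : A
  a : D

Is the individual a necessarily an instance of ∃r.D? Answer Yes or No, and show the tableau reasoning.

1. a : ∃r.D?  L(a) = {A, D} ∪ {∀r.¬D}
   open: L(a) ⊇ {A, D, ¬B, ¬C, ∀r.¬D} — a ∉ ∃r.D possible
2. Hence a : ∃r.D: not entailed.

No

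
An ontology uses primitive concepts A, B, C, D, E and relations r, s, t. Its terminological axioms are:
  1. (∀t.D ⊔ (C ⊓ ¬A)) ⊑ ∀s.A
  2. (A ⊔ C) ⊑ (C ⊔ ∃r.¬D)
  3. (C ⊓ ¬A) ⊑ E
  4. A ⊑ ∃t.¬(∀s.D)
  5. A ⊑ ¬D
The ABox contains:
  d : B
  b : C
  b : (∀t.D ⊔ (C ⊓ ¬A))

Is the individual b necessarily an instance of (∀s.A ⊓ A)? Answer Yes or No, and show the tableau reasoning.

No

1. b : (∀s.A ⊓ A)?  L(b) = {C, (∀t.D ⊔ (C ⊓ ¬A))} ∪ {(∃s.¬A ⊔ ¬A)}
   apply at b: (∀t.D ⊔ (C ⊓ ¬A))⊑∀s.A
   open: L(b) ⊇ {C, E, ¬A, ∀s.A, ∀t.D} — b ∉ (∀s.A ⊓ A) possible
2. Hence b : (∀s.A ⊓ A): not entailed.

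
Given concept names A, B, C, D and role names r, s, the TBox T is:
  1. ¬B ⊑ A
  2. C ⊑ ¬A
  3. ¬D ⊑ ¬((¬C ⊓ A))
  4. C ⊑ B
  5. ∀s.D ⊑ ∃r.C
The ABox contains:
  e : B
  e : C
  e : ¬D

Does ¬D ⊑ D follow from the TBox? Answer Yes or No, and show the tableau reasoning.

No

1. ¬D ⊑ D  ⇔  (¬D ⊓ ¬D) unsat w.r.t. T
   apply at x₀: ¬D⊑¬((¬C ⊓ A))
   open: L(x₀) ⊇ {B, ¬A, ¬C, ¬D, ∃s.¬D} (+ ∃-successors)
2. Hence ¬D ⊑ D: not entailed.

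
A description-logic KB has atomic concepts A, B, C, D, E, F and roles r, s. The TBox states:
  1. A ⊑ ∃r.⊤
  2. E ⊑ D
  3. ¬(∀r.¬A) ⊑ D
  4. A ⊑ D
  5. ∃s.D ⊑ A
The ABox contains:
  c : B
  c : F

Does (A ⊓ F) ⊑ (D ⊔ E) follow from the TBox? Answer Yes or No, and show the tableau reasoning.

1. (A ⊓ F) ⊑ (D ⊔ E)  ⇔  ((A ⊓ F) ⊓ (¬D ⊓ ¬E)) unsat w.r.t. T
   all branches close; clash {D, ¬D} at x₀
2. Hence (A ⊓ F) ⊑ (D ⊔ E): entailed.

Yes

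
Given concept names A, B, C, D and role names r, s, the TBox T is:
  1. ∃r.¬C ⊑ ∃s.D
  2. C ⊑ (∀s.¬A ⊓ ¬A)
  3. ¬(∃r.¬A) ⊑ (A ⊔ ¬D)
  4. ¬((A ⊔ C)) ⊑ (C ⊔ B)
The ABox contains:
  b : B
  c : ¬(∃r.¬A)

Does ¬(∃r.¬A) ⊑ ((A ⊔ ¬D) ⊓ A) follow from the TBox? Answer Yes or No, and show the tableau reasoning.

No

1. ¬(∃r.¬A) ⊑ ((A ⊔ ¬D) ⊓ A)  ⇔  (∀r.A ⊓ ((¬A ⊓ D) ⊔ ¬A)) unsat w.r.t. T
   apply at x₀: ¬(∃r.¬A)⊑(A ⊔ ¬D)
   open: L(x₀) ⊇ {C, ¬A, ¬D, ∀r.A, ∀r.C, …}
2. Hence ¬(∃r.¬A) ⊑ ((A ⊔ ¬D) ⊓ A): not entailed.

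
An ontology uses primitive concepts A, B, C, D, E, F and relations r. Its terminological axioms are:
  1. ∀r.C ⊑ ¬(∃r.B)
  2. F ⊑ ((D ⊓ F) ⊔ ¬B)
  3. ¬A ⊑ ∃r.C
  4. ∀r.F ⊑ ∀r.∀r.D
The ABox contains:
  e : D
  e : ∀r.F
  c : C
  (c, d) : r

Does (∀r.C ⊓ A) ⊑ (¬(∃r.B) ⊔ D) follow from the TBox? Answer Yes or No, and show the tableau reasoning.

Yes

1. (∀r.C ⊓ A) ⊑ (¬(∃r.B) ⊔ D)  ⇔  ((∀r.C ⊓ A) ⊓ (∃r.B ⊓ ¬D)) unsat w.r.t. T
   all branches close; clash {B, ¬B} at an ∃-successor
2. Hence (∀r.C ⊓ A) ⊑ (¬(∃r.B) ⊔ D): entailed.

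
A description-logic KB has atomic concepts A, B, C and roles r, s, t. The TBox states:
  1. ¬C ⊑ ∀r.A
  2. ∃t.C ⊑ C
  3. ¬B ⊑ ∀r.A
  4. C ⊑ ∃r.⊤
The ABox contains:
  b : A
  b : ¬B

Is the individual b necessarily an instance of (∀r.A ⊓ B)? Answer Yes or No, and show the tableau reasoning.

1. b : (∀r.A ⊓ B)?  L(b) = {A, ¬B} ∪ {(∃r.¬A ⊔ ¬B)}
   apply at b: ¬B⊑∀r.A
   open: L(b) ⊇ {A, ¬B, ¬C, ∀r.A, ∀t.¬C} — b ∉ (∀r.A ⊓ B) possible
2. Hence b : (∀r.A ⊓ B): not entailed.

No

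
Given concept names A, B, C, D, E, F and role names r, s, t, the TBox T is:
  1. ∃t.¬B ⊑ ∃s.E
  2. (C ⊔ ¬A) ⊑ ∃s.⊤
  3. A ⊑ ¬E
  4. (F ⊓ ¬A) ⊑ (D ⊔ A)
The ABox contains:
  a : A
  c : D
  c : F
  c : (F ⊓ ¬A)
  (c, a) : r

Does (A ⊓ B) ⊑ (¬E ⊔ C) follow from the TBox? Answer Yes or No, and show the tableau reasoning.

1. (A ⊓ B) ⊑ (¬E ⊔ C)  ⇔  ((A ⊓ B) ⊓ (E ⊓ ¬C)) unsat w.r.t. T
   all branches close; clash {E, ¬E} at x₀
2. Hence (A ⊓ B) ⊑ (¬E ⊔ C): entailed.

Yes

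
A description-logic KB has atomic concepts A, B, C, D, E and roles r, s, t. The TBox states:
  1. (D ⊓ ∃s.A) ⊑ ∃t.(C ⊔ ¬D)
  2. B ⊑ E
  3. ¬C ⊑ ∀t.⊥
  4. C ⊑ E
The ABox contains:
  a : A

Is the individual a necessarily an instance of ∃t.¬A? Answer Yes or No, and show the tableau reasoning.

No

1. a : ∃t.¬A?  L(a) = {A} ∪ {∀t.A}
   open: L(a) ⊇ {A, C, E, ¬B, ¬D, …} — a ∉ ∃t.¬A possible
2. Hence a : ∃t.¬A: not entailed.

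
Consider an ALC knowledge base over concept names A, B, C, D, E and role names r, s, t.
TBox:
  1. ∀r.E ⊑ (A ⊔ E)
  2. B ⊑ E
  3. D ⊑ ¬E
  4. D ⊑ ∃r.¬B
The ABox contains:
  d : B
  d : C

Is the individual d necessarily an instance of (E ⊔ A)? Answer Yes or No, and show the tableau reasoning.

Yes

1. d : (E ⊔ A)?  L(d) = {B, C} ∪ {(¬E ⊓ ¬A)}
   clash {E, ¬E} at d — d ∈ (E ⊔ A)
2. Hence d : (E ⊔ A): entailed.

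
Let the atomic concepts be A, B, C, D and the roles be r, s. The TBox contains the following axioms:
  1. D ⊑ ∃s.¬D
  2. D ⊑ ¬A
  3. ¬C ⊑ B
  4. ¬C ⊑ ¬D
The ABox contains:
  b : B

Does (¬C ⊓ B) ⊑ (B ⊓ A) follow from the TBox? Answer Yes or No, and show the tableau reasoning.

No

1. (¬C ⊓ B) ⊑ (B ⊓ A)  ⇔  ((¬C ⊓ B) ⊓ (¬B ⊔ ¬A)) unsat w.r.t. T
   apply at x₀: ¬C⊑¬D
   open: L(x₀) ⊇ {B, ¬A, ¬C, ¬D}
2. Hence (¬C ⊓ B) ⊑ (B ⊓ A): not entailed.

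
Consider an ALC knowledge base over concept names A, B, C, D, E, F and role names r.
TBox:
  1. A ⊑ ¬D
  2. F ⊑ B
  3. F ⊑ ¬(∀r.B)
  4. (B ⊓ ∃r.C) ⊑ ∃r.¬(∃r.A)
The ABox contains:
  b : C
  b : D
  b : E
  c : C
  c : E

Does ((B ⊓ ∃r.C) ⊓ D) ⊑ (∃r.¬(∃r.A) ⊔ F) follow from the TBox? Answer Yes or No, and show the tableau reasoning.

Yes

1. ((B ⊓ ∃r.C) ⊓ D) ⊑ (∃r.¬(∃r.A) ⊔ F)  ⇔  (((B ⊓ ∃r.C) ⊓ D) ⊓ (∀r.∃r.A ⊓ ¬F)) unsat w.r.t. T
   all branches close; clash {D, ¬D} at x₀
2. Hence ((B ⊓ ∃r.C) ⊓ D) ⊑ (∃r.¬(∃r.A) ⊔ F): entailed.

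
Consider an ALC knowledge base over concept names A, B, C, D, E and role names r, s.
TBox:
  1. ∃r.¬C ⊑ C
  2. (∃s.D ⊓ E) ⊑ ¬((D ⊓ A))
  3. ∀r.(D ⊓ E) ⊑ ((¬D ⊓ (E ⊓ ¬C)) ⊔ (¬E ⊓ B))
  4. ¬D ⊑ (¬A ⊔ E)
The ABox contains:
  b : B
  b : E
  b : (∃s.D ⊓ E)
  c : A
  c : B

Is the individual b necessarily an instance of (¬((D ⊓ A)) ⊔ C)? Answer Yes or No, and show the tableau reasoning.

Yes

1. b : (¬((D ⊓ A)) ⊔ C)?  L(b) = {B, E, (∃s.D ⊓ E)} ∪ {((D ⊓ A) ⊓ ¬C)}
   clash {C, ¬C} at b — b ∈ (¬((D ⊓ A)) ⊔ C)
2. Hence b : (¬((D ⊓ A)) ⊔ C): entailed.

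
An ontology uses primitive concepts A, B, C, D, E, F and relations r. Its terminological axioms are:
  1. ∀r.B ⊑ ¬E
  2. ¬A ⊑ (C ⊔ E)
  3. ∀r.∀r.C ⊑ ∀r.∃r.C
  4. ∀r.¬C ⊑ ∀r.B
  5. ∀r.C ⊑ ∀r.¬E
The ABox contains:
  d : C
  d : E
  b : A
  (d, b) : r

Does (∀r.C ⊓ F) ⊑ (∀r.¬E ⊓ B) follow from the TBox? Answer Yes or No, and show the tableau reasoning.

No

1. (∀r.C ⊓ F) ⊑ (∀r.¬E ⊓ B)  ⇔  ((∀r.C ⊓ F) ⊓ (∃r.E ⊔ ¬B)) unsat w.r.t. T
   apply at x₀: ∀r.C⊑∀r.¬E
   open: L(x₀) ⊇ {A, F, ¬B, ∀r.C, ∀r.¬E, …} (+ ∃-successors)
2. Hence (∀r.C ⊓ F) ⊑ (∀r.¬E ⊓ B): not entailed.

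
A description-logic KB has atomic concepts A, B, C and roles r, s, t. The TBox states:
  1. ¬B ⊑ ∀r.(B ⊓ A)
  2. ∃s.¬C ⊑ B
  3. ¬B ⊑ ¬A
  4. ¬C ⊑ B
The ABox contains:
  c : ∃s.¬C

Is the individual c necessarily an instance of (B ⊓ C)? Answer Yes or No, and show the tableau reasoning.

1. c : (B ⊓ C)?  L(c) = {∃s.¬C} ∪ {(¬B ⊔ ¬C)}
   apply at c: ∃s.¬C⊑B
   open: L(c) ⊇ {B, ¬C, ∃s.¬C} (+ ∃-successors) — c ∉ (B ⊓ C) possible
2. Hence c : (B ⊓ C): not entailed.

No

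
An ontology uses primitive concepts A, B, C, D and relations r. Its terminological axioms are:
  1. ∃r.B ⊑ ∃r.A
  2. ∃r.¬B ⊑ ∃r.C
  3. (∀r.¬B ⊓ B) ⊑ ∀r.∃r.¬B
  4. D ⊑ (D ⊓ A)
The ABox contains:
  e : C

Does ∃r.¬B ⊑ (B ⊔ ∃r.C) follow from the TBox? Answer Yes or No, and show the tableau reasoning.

1. ∃r.¬B ⊑ (B ⊔ ∃r.C)  ⇔  (∃r.¬B ⊓ (¬B ⊓ ∀r.¬C)) unsat w.r.t. T
   all branches close; clash {C, ¬C} at an ∃-successor
2. Hence ∃r.¬B ⊑ (B ⊔ ∃r.C): entailed.

Yes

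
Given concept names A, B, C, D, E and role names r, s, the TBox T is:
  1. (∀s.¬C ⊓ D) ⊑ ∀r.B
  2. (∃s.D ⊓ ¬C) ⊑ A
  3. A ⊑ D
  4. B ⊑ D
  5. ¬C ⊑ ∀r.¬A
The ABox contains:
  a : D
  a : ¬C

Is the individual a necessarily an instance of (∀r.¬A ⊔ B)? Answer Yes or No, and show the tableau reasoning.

Yes

1. a : (∀r.¬A ⊔ B)?  L(a) = {D, ¬C} ∪ {(∃r.A ⊓ ¬B)}
   clash {A, ¬A} at an ∃-successor — a ∈ (∀r.¬A ⊔ B)
2. Hence a : (∀r.¬A ⊔ B): entailed.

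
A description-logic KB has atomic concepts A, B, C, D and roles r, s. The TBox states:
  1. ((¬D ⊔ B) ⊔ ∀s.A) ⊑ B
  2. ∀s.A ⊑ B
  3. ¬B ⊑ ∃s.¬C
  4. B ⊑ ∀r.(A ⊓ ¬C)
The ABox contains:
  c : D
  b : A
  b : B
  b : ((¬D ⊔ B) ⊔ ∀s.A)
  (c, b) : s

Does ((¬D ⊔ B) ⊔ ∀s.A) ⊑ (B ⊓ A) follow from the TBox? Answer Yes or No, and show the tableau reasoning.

No

1. ((¬D ⊔ B) ⊔ ∀s.A) ⊑ (B ⊓ A)  ⇔  (((¬D ⊔ B) ⊔ ∀s.A) ⊓ (¬B ⊔ ¬A)) unsat w.r.t. T
   apply at x₀: ((¬D ⊔ B) ⊔ ∀s.A)⊑B
   open: L(x₀) ⊇ {B, ¬A, ¬D, ∀r.(A ⊓ ¬C)}
2. Hence ((¬D ⊔ B) ⊔ ∀s.A) ⊑ (B ⊓ A): not entailed.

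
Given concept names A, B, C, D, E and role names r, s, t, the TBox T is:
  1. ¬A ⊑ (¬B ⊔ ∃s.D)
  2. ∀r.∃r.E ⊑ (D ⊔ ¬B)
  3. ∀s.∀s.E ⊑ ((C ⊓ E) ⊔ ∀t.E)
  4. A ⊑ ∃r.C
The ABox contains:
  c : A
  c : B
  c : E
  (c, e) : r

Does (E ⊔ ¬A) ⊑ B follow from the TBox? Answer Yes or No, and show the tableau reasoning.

1. (E ⊔ ¬A) ⊑ B  ⇔  ((E ⊔ ¬A) ⊓ ¬B) unsat w.r.t. T
   open: L(x₀) ⊇ {E, ¬A, ¬B, ∃r.∀r.¬E, ∃s.∃s.¬E} (+ ∃-successors)
2. Hence (E ⊔ ¬A) ⊑ B: not entailed.

No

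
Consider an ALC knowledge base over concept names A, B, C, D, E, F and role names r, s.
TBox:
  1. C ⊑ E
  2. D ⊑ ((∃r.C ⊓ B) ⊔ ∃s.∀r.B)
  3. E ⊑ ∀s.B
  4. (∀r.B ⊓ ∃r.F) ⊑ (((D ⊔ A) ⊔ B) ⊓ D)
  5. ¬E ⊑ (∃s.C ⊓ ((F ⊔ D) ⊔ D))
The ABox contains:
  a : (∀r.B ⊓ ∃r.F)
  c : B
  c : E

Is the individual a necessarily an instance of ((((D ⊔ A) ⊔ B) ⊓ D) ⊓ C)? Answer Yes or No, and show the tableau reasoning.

1. a : ((((D ⊔ A) ⊔ B) ⊓ D) ⊓ C)?  L(a) = {(∀r.B ⊓ ∃r.F)} ∪ {((((¬D ⊓ ¬A) ⊓ ¬B) ⊔ ¬D) ⊔ ¬C)}
   apply at a: (∀r.B ⊓ ∃r.F)⊑(((D ⊔ A) ⊔ B) ⊓ D)
   open: L(a) ⊇ {B, D, ¬C, ¬E, ∀r.B, …} (+ ∃-successors) — a ∉ ((((D ⊔ A) ⊔ B) ⊓ D) ⊓ C) possible
2. Hence a : ((((D ⊔ A) ⊔ B) ⊓ D) ⊓ C): not entailed.

No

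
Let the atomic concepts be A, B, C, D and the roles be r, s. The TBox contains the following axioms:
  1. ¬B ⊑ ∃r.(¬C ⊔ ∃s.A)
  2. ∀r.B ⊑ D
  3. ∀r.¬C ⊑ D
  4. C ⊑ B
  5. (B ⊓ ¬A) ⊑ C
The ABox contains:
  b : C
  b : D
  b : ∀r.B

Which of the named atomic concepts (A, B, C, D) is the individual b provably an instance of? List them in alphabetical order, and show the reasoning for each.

1. b : A?  L(b) = {C, D, ∀r.B} ∪ {¬A}
   apply at b: C⊑B
   open: L(b) ⊇ {B, C, D, ¬A, ∀r.B} — b ∉ A possible
2. b : B?  L(b) = {C, D, ∀r.B} ∪ {¬B}
   clash {B, ¬B} at b — b ∈ B
3. b : C?  L(b) = {C, D, ∀r.B} ∪ {¬C}
   clash {C, ¬C} at b — b ∈ C
4. b : D?  L(b) = {C, D, ∀r.B} ∪ {¬D}
   clash {D, ¬D} at b — b ∈ D
5. Entailed for b: {B, C, D}

{B, C, D}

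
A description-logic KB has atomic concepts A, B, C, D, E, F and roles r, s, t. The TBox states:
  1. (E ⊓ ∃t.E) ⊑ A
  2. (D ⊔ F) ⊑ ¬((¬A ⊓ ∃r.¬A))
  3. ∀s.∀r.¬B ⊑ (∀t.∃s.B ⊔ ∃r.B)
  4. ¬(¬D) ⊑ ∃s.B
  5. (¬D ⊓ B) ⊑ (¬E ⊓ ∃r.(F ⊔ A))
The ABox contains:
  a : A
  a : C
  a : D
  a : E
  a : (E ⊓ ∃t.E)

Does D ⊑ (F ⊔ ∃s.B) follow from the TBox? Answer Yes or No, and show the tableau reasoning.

Yes

1. D ⊑ (F ⊔ ∃s.B)  ⇔  (D ⊓ (¬F ⊓ ∀s.¬B)) unsat w.r.t. T
   all branches close; clash {B, ¬B} at an ∃-successor
2. Hence D ⊑ (F ⊔ ∃s.B): entailed.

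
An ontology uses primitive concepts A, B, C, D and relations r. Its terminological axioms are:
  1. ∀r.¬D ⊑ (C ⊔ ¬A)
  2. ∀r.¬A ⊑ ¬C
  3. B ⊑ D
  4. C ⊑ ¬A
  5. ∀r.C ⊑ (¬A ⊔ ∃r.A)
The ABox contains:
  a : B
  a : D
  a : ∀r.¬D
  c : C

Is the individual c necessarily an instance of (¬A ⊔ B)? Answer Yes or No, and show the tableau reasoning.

1. c : (¬A ⊔ B)?  L(c) = {C} ∪ {(A ⊓ ¬B)}
   clash {A, ¬A} at c — c ∈ (¬A ⊔ B)
2. Hence c : (¬A ⊔ B): entailed.

Yes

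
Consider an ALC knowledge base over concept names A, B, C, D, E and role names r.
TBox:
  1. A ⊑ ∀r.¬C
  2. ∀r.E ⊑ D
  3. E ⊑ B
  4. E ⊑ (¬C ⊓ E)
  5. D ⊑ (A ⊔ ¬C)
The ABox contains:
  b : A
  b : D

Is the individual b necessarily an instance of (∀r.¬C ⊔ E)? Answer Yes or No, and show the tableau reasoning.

Yes

1. b : (∀r.¬C ⊔ E)?  L(b) = {A, D} ∪ {(∃r.C ⊓ ¬E)}
   clash {C, ¬C} at an ∃-successor — b ∈ (∀r.¬C ⊔ E)
2. Hence b : (∀r.¬C ⊔ E): entailed.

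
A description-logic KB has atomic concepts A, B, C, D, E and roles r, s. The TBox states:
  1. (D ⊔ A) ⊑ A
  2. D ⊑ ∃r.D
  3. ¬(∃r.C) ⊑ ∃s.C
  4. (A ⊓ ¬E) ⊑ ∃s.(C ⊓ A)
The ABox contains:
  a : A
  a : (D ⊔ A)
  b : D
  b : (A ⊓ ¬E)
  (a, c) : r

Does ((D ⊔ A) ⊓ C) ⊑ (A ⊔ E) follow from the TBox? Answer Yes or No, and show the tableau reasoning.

1. ((D ⊔ A) ⊓ C) ⊑ (A ⊔ E)  ⇔  (((D ⊔ A) ⊓ C) ⊓ (¬A ⊓ ¬E)) unsat w.r.t. T
   all branches close; clash {A, ¬A} at x₀
2. Hence ((D ⊔ A) ⊓ C) ⊑ (A ⊔ E): entailed.

Yes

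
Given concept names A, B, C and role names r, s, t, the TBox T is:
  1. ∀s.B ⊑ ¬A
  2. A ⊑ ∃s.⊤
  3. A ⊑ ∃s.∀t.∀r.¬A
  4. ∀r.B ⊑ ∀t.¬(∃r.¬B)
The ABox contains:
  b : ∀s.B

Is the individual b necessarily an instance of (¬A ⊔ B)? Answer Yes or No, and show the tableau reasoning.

Yes

1. b : (¬A ⊔ B)?  L(b) = {∀s.B} ∪ {(A ⊓ ¬B)}
   clash {A, ¬A} at b — b ∈ (¬A ⊔ B)
2. Hence b : (¬A ⊔ B): entailed.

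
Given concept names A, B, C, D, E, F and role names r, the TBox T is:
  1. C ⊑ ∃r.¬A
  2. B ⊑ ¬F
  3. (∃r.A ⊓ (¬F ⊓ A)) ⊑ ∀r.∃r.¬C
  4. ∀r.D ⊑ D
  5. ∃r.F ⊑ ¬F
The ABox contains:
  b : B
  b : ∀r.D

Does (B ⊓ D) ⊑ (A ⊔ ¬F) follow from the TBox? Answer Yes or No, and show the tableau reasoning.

1. (B ⊓ D) ⊑ (A ⊔ ¬F)  ⇔  ((B ⊓ D) ⊓ (¬A ⊓ F)) unsat w.r.t. T
   all branches close; clash {F, ¬F} at x₀
2. Hence (B ⊓ D) ⊑ (A ⊔ ¬F): entailed.

Yes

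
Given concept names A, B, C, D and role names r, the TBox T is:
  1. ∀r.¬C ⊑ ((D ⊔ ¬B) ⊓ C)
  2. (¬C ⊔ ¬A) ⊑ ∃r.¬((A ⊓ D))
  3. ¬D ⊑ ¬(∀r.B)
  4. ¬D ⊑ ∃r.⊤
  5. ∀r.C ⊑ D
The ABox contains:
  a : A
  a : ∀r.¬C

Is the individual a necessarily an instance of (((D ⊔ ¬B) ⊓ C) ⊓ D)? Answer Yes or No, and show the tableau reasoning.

1. a : (((D ⊔ ¬B) ⊓ C) ⊓ D)?  L(a) = {A, ∀r.¬C} ∪ {(((¬D ⊓ B) ⊔ ¬C) ⊔ ¬D)}
   apply at a: ∀r.¬C⊑((D ⊔ ¬B) ⊓ C)
   open: L(a) ⊇ {A, C, ¬B, ¬D, ∀r.¬C, …} (+ ∃-successors) — a ∉ (((D ⊔ ¬B) ⊓ C) ⊓ D) possible
2. Hence a : (((D ⊔ ¬B) ⊓ C) ⊓ D): not entailed.

No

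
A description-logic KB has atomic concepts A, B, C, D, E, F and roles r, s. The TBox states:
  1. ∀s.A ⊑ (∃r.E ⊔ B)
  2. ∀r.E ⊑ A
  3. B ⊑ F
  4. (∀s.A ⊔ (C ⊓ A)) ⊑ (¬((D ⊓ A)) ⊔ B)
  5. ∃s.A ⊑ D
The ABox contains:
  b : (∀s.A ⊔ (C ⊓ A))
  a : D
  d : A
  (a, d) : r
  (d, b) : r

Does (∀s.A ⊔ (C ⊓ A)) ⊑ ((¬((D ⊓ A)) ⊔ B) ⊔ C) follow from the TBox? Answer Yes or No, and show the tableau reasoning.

1. (∀s.A ⊔ (C ⊓ A)) ⊑ ((¬((D ⊓ A)) ⊔ B) ⊔ C)  ⇔  ((∀s.A ⊔ (C ⊓ A)) ⊓ (((D ⊓ A) ⊓ ¬B) ⊓ ¬C)) unsat w.r.t. T
   all branches close; clash {C, ¬C} at x₀
2. Hence (∀s.A ⊔ (C ⊓ A)) ⊑ ((¬((D ⊓ A)) ⊔ B) ⊔ C): entailed.

Yes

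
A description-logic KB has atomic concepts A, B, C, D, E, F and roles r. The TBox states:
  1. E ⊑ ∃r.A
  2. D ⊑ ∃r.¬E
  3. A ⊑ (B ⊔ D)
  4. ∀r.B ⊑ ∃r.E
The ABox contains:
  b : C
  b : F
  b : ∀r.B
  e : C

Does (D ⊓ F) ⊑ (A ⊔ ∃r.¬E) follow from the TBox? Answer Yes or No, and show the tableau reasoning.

Yes

1. (D ⊓ F) ⊑ (A ⊔ ∃r.¬E)  ⇔  ((D ⊓ F) ⊓ (¬A ⊓ ∀r.E)) unsat w.r.t. T
   all branches close; clash {E, ¬E} at an ∃-successor
2. Hence (D ⊓ F) ⊑ (A ⊔ ∃r.¬E): entailed.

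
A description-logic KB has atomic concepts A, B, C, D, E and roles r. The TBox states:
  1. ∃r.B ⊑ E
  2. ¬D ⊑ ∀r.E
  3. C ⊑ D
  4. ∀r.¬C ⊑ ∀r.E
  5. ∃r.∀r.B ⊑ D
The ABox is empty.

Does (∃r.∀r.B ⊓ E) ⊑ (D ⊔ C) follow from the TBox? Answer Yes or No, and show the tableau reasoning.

Yes

1. (∃r.∀r.B ⊓ E) ⊑ (D ⊔ C)  ⇔  ((∃r.∀r.B ⊓ E) ⊓ (¬D ⊓ ¬C)) unsat w.r.t. T
   all branches close; clash {D, ¬D} at x₀
2. Hence (∃r.∀r.B ⊓ E) ⊑ (D ⊔ C): entailed.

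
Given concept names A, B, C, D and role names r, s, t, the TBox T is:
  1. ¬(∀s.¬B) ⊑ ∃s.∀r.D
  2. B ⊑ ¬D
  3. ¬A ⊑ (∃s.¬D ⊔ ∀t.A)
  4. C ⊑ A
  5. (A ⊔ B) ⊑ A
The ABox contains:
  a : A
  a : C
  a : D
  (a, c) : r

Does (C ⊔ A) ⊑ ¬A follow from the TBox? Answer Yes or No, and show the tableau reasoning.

No

1. (C ⊔ A) ⊑ ¬A  ⇔  ((C ⊔ A) ⊓ A) unsat w.r.t. T
   open: L(x₀) ⊇ {A, ¬B, ∀s.¬B}
2. Hence (C ⊔ A) ⊑ ¬A: not entailed.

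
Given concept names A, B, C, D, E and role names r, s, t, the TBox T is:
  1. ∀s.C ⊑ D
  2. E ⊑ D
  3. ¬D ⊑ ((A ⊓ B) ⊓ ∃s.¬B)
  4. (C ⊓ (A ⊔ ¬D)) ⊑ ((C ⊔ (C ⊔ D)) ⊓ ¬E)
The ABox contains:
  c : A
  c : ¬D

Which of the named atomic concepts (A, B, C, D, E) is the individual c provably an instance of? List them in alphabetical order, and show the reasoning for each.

{A, B}

1. c : A?  L(c) = {A, ¬D} ∪ {¬A}
   clash {A, ¬A} at c — c ∈ A
2. c : B?  L(c) = {A, ¬D} ∪ {¬B}
   clash {D, ¬D} at c — c ∈ B
3. c : C?  L(c) = {A, ¬D} ∪ {¬C}
   apply at c: ¬D⊑((A ⊓ B) ⊓ ∃s.¬B)
   open: L(c) ⊇ {A, B, ¬C, ¬D, ¬E, …} (+ ∃-successors) — c ∉ C possible
4. c : D?  L(c) = {A, ¬D} ∪ {¬D}
   apply at c: ¬D⊑((A ⊓ B) ⊓ ∃s.¬B)
   open: L(c) ⊇ {A, B, ¬C, ¬D, ¬E, …} (+ ∃-successors) — c ∉ D possible
5. c : E?  L(c) = {A, ¬D} ∪ {¬E}
   apply at c: ¬D⊑((A ⊓ B) ⊓ ∃s.¬B)
   open: L(c) ⊇ {A, B, ¬C, ¬D, ¬E, …} (+ ∃-successors) — c ∉ E possible
6. Entailed for c: {A, B}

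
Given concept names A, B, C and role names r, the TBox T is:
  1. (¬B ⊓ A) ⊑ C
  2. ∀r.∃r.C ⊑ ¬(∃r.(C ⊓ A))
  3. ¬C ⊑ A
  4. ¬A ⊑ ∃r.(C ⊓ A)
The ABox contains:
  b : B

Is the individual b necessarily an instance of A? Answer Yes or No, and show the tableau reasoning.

1. b : A?  L(b) = {B} ∪ {¬A}
   apply at b: ¬A⊑∃r.(C ⊓ A)
   open: L(b) ⊇ {B, C, ¬A, ∃r.(C ⊓ A), ∃r.∀r.¬C} (+ ∃-successors) — b ∉ A possible
2. Hence b : A: not entailed.

No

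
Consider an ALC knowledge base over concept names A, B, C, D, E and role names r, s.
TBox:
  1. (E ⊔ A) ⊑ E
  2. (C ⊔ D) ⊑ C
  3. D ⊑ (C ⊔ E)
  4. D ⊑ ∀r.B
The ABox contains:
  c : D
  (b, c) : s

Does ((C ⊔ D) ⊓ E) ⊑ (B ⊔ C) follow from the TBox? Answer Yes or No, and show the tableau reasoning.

Yes

1. ((C ⊔ D) ⊓ E) ⊑ (B ⊔ C)  ⇔  (((C ⊔ D) ⊓ E) ⊓ (¬B ⊓ ¬C)) unsat w.r.t. T
   all branches close; clash {C, ¬C} at x₀
2. Hence ((C ⊔ D) ⊓ E) ⊑ (B ⊔ C): entailed.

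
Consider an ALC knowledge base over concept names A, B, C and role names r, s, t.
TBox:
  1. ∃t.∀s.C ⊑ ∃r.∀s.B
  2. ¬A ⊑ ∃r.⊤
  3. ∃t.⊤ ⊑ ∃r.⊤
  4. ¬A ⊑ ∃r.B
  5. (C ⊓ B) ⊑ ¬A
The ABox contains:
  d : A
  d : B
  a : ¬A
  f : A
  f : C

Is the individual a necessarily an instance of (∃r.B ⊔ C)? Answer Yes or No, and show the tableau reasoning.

Yes

1. a : (∃r.B ⊔ C)?  L(a) = {¬A} ∪ {(∀r.¬B ⊓ ¬C)}
   clash {B, ¬B} at an ∃-successor — a ∈ (∃r.B ⊔ C)
2. Hence a : (∃r.B ⊔ C): entailed.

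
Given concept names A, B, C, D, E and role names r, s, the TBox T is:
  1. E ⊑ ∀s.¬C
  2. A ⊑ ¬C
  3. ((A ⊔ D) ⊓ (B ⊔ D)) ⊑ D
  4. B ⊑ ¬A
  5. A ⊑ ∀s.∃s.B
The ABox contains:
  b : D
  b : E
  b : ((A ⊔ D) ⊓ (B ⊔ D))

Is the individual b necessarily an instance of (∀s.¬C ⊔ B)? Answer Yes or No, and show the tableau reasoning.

Yes

1. b : (∀s.¬C ⊔ B)?  L(b) = {D, E, ((A ⊔ D) ⊓ (B ⊔ D))} ∪ {(∃s.C ⊓ ¬B)}
   clash {C, ¬C} at an ∃-successor — b ∈ (∀s.¬C ⊔ B)
2. Hence b : (∀s.¬C ⊔ B): entailed.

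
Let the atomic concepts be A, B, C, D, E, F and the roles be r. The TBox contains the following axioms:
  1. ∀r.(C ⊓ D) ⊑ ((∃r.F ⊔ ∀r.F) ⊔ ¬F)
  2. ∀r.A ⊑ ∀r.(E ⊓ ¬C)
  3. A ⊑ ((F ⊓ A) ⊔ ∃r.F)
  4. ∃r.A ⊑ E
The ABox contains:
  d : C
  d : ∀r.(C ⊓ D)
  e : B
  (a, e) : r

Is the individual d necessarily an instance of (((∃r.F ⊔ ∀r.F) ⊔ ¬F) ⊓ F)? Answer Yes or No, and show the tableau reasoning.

No

1. d : (((∃r.F ⊔ ∀r.F) ⊔ ¬F) ⊓ F)?  L(d) = {C, ∀r.(C ⊓ D)} ∪ {(((∀r.¬F ⊓ ∃r.¬F) ⊓ F) ⊔ ¬F)}
   apply at d: ∀r.(C ⊓ D)⊑((∃r.F ⊔ ∀r.F) ⊔ ¬F)
   open: L(d) ⊇ {C, ¬A, ¬F, ∀r.(C ⊓ D), ∀r.¬A, …} (+ ∃-successors) — d ∉ (((∃r.F ⊔ ∀r.F) ⊔ ¬F) ⊓ F) possible
2. Hence d : (((∃r.F ⊔ ∀r.F) ⊔ ¬F) ⊓ F): not entailed.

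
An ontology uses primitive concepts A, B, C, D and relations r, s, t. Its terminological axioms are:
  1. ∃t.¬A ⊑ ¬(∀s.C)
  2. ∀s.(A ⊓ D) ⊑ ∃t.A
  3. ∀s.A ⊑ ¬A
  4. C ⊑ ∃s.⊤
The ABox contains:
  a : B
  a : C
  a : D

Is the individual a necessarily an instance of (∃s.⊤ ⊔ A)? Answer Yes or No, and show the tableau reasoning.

1. a : (∃s.⊤ ⊔ A)?  L(a) = {B, C, D} ∪ {(∀s.⊥ ⊓ ¬A)}
   clash ⊥ at an ∃-successor — a ∈ (∃s.⊤ ⊔ A)
2. Hence a : (∃s.⊤ ⊔ A): entailed.

Yes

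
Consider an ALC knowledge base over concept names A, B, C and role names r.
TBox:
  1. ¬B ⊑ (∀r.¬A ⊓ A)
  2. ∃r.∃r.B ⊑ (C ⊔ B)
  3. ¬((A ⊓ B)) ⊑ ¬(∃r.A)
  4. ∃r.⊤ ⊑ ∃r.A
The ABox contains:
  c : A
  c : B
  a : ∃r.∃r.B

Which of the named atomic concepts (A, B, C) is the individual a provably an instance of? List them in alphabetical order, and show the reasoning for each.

1. a : A?  L(a) = {∃r.∃r.B} ∪ {¬A}
   clash {A, ¬A} at a — a ∈ A
2. a : B?  L(a) = {∃r.∃r.B} ∪ {¬B}
   clash {B, ¬B} at a — a ∈ B
3. a : C?  L(a) = {∃r.∃r.B} ∪ {¬C}
   apply at a: ∃r.∃r.B⊑(C ⊔ B)
   open: L(a) ⊇ {A, B, ¬C, ∃r.A, ∃r.∃r.B} (+ ∃-successors) — a ∉ C possible
4. Entailed for a: {A, B}

{A, B}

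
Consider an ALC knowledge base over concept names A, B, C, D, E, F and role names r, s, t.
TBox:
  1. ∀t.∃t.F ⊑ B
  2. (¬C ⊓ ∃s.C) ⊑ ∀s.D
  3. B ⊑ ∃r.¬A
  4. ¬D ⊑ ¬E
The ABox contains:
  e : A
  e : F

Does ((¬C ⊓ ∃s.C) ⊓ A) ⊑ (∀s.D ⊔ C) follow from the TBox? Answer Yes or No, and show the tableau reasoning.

1. ((¬C ⊓ ∃s.C) ⊓ A) ⊑ (∀s.D ⊔ C)  ⇔  (((¬C ⊓ ∃s.C) ⊓ A) ⊓ (∃s.¬D ⊓ ¬C)) unsat w.r.t. T
   all branches close; clash {D, ¬D} at an ∃-successor
2. Hence ((¬C ⊓ ∃s.C) ⊓ A) ⊑ (∀s.D ⊔ C): entailed.

Yes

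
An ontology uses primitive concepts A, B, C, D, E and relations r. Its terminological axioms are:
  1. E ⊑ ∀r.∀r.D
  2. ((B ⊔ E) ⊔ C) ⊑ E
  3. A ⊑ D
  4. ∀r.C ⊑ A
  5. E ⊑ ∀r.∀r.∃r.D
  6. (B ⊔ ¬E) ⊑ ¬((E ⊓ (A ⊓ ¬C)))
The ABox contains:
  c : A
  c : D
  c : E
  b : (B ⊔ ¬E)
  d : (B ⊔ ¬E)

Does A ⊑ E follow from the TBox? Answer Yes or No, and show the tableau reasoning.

1. A ⊑ E  ⇔  (A ⊓ ¬E) unsat w.r.t. T
   apply at x₀: A⊑D
   open: L(x₀) ⊇ {A, D, ¬B, ¬C, ¬E}
2. Hence A ⊑ E: not entailed.

No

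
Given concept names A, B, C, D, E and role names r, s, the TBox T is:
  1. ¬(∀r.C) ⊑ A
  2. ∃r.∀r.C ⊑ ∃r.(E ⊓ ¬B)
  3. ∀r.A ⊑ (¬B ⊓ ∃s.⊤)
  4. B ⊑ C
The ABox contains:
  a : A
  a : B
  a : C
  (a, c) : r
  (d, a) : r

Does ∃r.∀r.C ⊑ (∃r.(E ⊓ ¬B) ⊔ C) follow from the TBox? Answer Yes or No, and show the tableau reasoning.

1. ∃r.∀r.C ⊑ (∃r.(E ⊓ ¬B) ⊔ C)  ⇔  (∃r.∀r.C ⊓ (∀r.(¬E ⊔ B) ⊓ ¬C)) unsat w.r.t. T
   all branches close; clash {C, ¬C} at x₀
2. Hence ∃r.∀r.C ⊑ (∃r.(E ⊓ ¬B) ⊔ C): entailed.

Yes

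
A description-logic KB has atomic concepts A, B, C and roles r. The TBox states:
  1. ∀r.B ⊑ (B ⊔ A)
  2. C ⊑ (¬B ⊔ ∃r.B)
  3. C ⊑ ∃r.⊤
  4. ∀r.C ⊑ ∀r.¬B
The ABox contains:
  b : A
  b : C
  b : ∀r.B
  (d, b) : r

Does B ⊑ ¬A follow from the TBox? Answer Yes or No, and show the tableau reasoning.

No

1. B ⊑ ¬A  ⇔  (B ⊓ A) unsat w.r.t. T
   open: L(x₀) ⊇ {A, B, ¬C, ∃r.¬B, ∃r.¬C} (+ ∃-successors)
2. Hence B ⊑ ¬A: not entailed.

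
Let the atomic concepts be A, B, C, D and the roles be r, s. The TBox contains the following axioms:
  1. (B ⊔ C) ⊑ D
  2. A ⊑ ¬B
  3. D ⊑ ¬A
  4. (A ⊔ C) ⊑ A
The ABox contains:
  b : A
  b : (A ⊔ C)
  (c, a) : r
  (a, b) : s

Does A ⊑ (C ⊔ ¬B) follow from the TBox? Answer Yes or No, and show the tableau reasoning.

Yes

1. A ⊑ (C ⊔ ¬B)  ⇔  (A ⊓ (¬C ⊓ B)) unsat w.r.t. T
   all branches close; clash {B, ¬B} at x₀
2. Hence A ⊑ (C ⊔ ¬B): entailed.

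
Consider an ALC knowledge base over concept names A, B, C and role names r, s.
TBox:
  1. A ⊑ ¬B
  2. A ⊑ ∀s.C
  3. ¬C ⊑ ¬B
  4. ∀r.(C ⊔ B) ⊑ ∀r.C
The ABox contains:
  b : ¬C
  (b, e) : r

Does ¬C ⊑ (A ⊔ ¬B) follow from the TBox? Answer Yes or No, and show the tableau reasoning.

Yes

1. ¬C ⊑ (A ⊔ ¬B)  ⇔  (¬C ⊓ (¬A ⊓ B)) unsat w.r.t. T
   all branches close; clash {B, ¬B} at x₀
2. Hence ¬C ⊑ (A ⊔ ¬B): entailed.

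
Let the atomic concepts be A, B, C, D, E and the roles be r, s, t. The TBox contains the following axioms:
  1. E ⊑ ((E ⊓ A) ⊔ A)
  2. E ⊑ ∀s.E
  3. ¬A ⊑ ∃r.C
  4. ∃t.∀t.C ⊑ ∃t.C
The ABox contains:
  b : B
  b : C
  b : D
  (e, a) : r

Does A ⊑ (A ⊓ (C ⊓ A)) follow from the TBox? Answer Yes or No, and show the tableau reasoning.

No

1. A ⊑ (A ⊓ (C ⊓ A))  ⇔  (A ⊓ (¬A ⊔ (¬C ⊔ ¬A))) unsat w.r.t. T
   open: L(x₀) ⊇ {A, ¬C, ¬E, ∀t.∃t.¬C}
2. Hence A ⊑ (A ⊓ (C ⊓ A)): not entailed.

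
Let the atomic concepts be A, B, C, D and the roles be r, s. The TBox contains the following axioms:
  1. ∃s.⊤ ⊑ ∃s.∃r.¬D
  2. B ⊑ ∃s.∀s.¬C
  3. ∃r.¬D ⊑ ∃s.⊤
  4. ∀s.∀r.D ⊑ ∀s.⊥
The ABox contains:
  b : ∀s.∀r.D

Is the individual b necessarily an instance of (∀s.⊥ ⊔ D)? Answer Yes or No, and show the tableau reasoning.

Yes

1. b : (∀s.⊥ ⊔ D)?  L(b) = {∀s.∀r.D} ∪ {(∃s.⊤ ⊓ ¬D)}
   clash {D, ¬D} at an ∃-successor — b ∈ (∀s.⊥ ⊔ D)
2. Hence b : (∀s.⊥ ⊔ D): entailed.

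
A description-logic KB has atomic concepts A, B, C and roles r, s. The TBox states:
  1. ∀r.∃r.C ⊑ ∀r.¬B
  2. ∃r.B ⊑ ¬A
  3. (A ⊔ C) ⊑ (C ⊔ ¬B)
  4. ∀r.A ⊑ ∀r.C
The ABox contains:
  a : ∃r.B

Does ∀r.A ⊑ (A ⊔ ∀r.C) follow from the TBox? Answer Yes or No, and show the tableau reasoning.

Yes

1. ∀r.A ⊑ (A ⊔ ∀r.C)  ⇔  (∀r.A ⊓ (¬A ⊓ ∃r.¬C)) unsat w.r.t. T
   all branches close; clash {C, ¬C} at an ∃-successor
2. Hence ∀r.A ⊑ (A ⊔ ∀r.C): entailed.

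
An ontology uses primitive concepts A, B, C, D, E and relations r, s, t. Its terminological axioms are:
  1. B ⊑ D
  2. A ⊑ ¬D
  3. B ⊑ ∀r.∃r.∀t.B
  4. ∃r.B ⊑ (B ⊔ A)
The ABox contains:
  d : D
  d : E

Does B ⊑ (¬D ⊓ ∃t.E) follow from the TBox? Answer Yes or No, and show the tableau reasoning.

1. B ⊑ (¬D ⊓ ∃t.E)  ⇔  (B ⊓ (D ⊔ ∀t.¬E)) unsat w.r.t. T
   apply at x₀: B⊑D; B⊑∀r.∃r.∀t.B
   open: L(x₀) ⊇ {B, D, ¬A, ∀r.¬B, ∀r.∃r.∀t.B}
2. Hence B ⊑ (¬D ⊓ ∃t.E): not entailed.

No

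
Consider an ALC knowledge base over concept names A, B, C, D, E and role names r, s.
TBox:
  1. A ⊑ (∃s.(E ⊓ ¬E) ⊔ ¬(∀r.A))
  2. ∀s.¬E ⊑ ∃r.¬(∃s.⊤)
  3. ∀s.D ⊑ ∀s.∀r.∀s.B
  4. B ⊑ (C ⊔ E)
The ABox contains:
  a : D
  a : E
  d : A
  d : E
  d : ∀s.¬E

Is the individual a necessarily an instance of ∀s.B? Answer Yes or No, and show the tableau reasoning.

No

1. a : ∀s.B?  L(a) = {D, E} ∪ {∃s.¬B}
   open: L(a) ⊇ {D, E, ¬A, ¬B, ∃s.E, …} (+ ∃-successors) — a ∉ ∀s.B possible
2. Hence a : ∀s.B: not entailed.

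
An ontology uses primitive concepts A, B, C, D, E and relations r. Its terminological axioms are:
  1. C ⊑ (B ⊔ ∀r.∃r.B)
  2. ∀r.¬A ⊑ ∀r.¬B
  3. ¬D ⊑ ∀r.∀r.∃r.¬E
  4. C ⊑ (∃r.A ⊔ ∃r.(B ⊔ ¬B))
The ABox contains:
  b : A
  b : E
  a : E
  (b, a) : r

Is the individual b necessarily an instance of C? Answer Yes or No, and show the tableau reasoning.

1. b : C?  L(b) = {A, E} ∪ {¬C}
   open: L(b) ⊇ {A, D, E, ¬C, ∃r.A} (+ ∃-successors) — b ∉ C possible
2. Hence b : C: not entailed.

No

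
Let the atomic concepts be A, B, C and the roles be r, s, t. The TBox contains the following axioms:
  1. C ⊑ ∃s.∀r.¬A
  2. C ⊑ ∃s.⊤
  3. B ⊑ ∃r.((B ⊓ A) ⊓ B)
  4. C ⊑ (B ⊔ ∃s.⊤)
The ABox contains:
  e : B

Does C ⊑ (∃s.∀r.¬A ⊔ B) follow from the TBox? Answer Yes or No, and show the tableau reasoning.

Yes

1. C ⊑ (∃s.∀r.¬A ⊔ B)  ⇔  (C ⊓ (∀s.∃r.A ⊓ ¬B)) unsat w.r.t. T
   all branches close; clash {A, ¬A} at an ∃-successor
2. Hence C ⊑ (∃s.∀r.¬A ⊔ B): entailed.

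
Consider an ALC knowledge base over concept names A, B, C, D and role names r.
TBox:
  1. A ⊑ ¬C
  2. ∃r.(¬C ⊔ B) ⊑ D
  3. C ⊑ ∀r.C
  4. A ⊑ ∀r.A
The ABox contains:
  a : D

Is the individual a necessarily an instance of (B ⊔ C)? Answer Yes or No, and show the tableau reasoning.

No

1. a : (B ⊔ C)?  L(a) = {D} ∪ {(¬B ⊓ ¬C)}
   open: L(a) ⊇ {D, ¬A, ¬B, ¬C} — a ∉ (B ⊔ C) possible
2. Hence a : (B ⊔ C): not entailed.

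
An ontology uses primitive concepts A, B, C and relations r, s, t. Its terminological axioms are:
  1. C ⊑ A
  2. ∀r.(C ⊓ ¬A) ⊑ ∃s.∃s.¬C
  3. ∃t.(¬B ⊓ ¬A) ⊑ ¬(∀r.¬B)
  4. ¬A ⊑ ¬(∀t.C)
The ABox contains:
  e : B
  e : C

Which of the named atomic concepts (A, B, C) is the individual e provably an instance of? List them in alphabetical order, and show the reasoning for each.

{A, B, C}

1. e : A?  L(e) = {B, C} ∪ {¬A}
   clash {A, ¬A} at e — e ∈ A
2. e : B?  L(e) = {B, C} ∪ {¬B}
   clash {B, ¬B} at e — e ∈ B
3. e : C?  L(e) = {B, C} ∪ {¬C}
   clash {C, ¬C} at e — e ∈ C
4. Entailed for e: {A, B, C}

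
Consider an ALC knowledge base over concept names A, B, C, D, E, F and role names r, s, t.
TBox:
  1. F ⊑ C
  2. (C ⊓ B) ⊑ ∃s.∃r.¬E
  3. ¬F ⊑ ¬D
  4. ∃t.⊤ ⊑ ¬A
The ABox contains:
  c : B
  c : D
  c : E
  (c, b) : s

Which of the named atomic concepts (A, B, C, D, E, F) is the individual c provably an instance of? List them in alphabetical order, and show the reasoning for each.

{B, C, D, E, F}

1. c : A?  L(c) = {B, D, E} ∪ {¬A}
   open: L(c) ⊇ {B, C, D, E, F, …} (+ ∃-successors) — c ∉ A possible
2. c : B?  L(c) = {B, D, E} ∪ {¬B}
   clash {B, ¬B} at c — c ∈ B
3. c : C?  L(c) = {B, D, E} ∪ {¬C}
   clash {D, ¬D} at c — c ∈ C
4. c : D?  L(c) = {B, D, E} ∪ {¬D}
   clash {D, ¬D} at c — c ∈ D
5. c : E?  L(c) = {B, D, E} ∪ {¬E}
   clash {E, ¬E} at c — c ∈ E
6. c : F?  L(c) = {B, D, E} ∪ {¬F}
   clash {D, ¬D} at c — c ∈ F
7. Entailed for c: {B, C, D, E, F}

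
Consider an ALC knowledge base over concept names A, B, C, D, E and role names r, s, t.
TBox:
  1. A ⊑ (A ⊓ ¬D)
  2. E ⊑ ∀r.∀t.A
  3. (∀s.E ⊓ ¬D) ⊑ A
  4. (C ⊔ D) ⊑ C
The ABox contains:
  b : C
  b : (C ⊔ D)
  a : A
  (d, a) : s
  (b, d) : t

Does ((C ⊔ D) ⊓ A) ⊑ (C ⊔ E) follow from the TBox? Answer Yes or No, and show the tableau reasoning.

1. ((C ⊔ D) ⊓ A) ⊑ (C ⊔ E)  ⇔  (((C ⊔ D) ⊓ A) ⊓ (¬C ⊓ ¬E)) unsat w.r.t. T
   all branches close; clash {C, ¬C} at x₀
2. Hence ((C ⊔ D) ⊓ A) ⊑ (C ⊔ E): entailed.

Yes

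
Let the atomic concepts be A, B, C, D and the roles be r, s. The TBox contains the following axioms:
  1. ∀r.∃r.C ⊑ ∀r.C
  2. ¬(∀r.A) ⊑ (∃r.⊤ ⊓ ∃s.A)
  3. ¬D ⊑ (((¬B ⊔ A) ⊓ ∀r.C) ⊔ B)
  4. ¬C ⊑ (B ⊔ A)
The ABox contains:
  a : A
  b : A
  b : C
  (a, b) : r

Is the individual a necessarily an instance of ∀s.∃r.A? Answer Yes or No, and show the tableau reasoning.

1. a : ∀s.∃r.A?  L(a) = {A} ∪ {∃s.∀r.¬A}
   open: L(a) ⊇ {A, C, D, ∀r.A, ∃r.∀r.¬C, …} (+ ∃-successors) — a ∉ ∀s.∃r.A possible
2. Hence a : ∀s.∃r.A: not entailed.

No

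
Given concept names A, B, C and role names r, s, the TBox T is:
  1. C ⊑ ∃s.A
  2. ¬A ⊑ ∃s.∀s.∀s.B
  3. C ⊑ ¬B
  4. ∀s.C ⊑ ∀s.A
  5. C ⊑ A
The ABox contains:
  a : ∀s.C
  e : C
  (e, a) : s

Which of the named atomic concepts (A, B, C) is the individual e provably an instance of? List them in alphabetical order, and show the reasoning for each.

1. e : A?  L(e) = {C} ∪ {¬A}
   clash {A, ¬A} at e — e ∈ A
2. e : B?  L(e) = {C} ∪ {¬B}
   apply at e: C⊑∃s.A; C⊑A
   open: L(e) ⊇ {A, C, ¬B, ∃s.A, ∃s.¬C} (+ ∃-successors) — e ∉ B possible
3. e : C?  L(e) = {C} ∪ {¬C}
   clash {C, ¬C} at e — e ∈ C
4. Entailed for e: {A, C}

{A, C}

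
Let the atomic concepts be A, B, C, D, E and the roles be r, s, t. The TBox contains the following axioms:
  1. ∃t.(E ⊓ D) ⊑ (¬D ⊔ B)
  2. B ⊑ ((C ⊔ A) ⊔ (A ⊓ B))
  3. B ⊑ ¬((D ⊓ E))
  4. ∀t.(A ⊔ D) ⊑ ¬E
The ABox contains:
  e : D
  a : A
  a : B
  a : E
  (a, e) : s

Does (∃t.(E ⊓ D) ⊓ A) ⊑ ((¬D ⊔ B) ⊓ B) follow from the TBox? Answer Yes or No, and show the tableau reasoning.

No

1. (∃t.(E ⊓ D) ⊓ A) ⊑ ((¬D ⊔ B) ⊓ B)  ⇔  ((∃t.(E ⊓ D) ⊓ A) ⊓ ((D ⊓ ¬B) ⊔ ¬B)) unsat w.r.t. T
   apply at x₀: ∃t.(E ⊓ D)⊑(¬D ⊔ B)
   open: L(x₀) ⊇ {A, ¬B, ¬D, ∃t.(E ⊓ D), ∃t.(¬A ⊓ ¬D)} (+ ∃-successors)
2. Hence (∃t.(E ⊓ D) ⊓ A) ⊑ ((¬D ⊔ B) ⊓ B): not entailed.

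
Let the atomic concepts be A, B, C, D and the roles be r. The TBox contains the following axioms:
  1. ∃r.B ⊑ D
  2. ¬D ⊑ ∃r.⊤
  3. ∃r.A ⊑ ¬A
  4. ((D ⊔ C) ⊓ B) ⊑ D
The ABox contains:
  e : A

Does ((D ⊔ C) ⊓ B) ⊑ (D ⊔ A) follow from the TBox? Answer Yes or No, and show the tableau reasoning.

Yes

1. ((D ⊔ C) ⊓ B) ⊑ (D ⊔ A)  ⇔  (((D ⊔ C) ⊓ B) ⊓ (¬D ⊓ ¬A)) unsat w.r.t. T
   all branches close; clash {D, ¬D} at x₀
2. Hence ((D ⊔ C) ⊓ B) ⊑ (D ⊔ A): entailed.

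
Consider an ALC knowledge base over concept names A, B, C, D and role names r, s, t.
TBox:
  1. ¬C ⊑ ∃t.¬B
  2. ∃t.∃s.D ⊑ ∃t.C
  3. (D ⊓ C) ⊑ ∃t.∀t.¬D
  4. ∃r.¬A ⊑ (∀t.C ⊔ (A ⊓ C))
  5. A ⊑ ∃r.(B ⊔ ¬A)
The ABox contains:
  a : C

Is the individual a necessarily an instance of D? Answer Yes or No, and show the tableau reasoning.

1. a : D?  L(a) = {C} ∪ {¬D}
   open: L(a) ⊇ {C, ¬A, ¬D, ∀r.A, ∀t.∀s.¬D} — a ∉ D possible
2. Hence a : D: not entailed.

No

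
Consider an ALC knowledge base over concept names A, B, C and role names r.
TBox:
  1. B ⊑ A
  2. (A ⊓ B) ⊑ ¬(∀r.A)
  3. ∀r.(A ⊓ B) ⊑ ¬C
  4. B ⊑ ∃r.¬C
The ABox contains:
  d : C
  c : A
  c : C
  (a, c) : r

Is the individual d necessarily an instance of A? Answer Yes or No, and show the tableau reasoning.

1. d : A?  L(d) = {C} ∪ {¬A}
   open: L(d) ⊇ {C, ¬A, ¬B, ∃r.(¬A ⊔ ¬B)} (+ ∃-successors) — d ∉ A possible
2. Hence d : A: not entailed.

No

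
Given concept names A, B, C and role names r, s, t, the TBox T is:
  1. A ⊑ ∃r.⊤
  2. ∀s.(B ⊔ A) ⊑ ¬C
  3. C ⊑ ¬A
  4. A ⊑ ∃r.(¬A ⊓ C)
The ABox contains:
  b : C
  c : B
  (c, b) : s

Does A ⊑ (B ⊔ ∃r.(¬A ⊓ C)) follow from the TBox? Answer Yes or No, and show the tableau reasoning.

Yes

1. A ⊑ (B ⊔ ∃r.(¬A ⊓ C))  ⇔  (A ⊓ (¬B ⊓ ∀r.(A ⊔ ¬C))) unsat w.r.t. T
   all branches close; clash {A, ¬A} at x₀
2. Hence A ⊑ (B ⊔ ∃r.(¬A ⊓ C)): entailed.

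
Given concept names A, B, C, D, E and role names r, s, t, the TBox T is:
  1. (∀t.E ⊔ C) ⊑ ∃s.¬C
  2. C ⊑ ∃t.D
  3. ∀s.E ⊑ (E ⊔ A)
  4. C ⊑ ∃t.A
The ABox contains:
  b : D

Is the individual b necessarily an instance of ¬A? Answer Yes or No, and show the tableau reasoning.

1. b : ¬A?  L(b) = {D} ∪ {A}
   open: L(b) ⊇ {A, D, ¬C, ∃s.¬E, ∃t.¬E} (+ ∃-successors) — b ∉ ¬A possible
2. Hence b : ¬A: not entailed.

No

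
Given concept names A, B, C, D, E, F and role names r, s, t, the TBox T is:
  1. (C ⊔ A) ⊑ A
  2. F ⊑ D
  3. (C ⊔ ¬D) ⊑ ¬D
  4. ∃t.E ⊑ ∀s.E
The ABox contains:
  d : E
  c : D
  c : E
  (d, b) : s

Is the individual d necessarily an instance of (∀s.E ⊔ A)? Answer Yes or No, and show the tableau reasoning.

1. d : (∀s.E ⊔ A)?  L(d) = {E} ∪ {(∃s.¬E ⊓ ¬A)}
   open: L(d) ⊇ {D, E, ¬A, ¬C, ¬F, …} (+ ∃-successors) — d ∉ (∀s.E ⊔ A) possible
2. Hence d : (∀s.E ⊔ A): not entailed.

No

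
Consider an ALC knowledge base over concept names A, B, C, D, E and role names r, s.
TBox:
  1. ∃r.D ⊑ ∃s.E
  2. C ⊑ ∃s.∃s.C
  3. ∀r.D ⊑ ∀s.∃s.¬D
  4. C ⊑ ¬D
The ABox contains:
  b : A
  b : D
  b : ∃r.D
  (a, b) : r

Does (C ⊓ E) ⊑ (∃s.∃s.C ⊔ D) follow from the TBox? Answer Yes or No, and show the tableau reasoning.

Yes

1. (C ⊓ E) ⊑ (∃s.∃s.C ⊔ D)  ⇔  ((C ⊓ E) ⊓ (∀s.∀s.¬C ⊓ ¬D)) unsat w.r.t. T
   all branches close; clash {C, ¬C} at an ∃-successor
2. Hence (C ⊓ E) ⊑ (∃s.∃s.C ⊔ D): entailed.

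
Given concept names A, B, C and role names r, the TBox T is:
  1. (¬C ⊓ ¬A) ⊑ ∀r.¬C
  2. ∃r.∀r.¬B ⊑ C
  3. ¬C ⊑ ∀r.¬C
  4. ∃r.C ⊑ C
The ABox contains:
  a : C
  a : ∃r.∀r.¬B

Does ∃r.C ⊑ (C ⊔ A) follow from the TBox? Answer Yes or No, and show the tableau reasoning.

1. ∃r.C ⊑ (C ⊔ A)  ⇔  (∃r.C ⊓ (¬C ⊓ ¬A)) unsat w.r.t. T
   all branches close; clash {C, ¬C} at x₀
2. Hence ∃r.C ⊑ (C ⊔ A): entailed.

Yes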